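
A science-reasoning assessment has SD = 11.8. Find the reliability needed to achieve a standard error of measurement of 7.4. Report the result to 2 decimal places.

Required reliability = 1 − (SEM/SD)² = 1 − 0.3933 ≃ 0.6067

0.61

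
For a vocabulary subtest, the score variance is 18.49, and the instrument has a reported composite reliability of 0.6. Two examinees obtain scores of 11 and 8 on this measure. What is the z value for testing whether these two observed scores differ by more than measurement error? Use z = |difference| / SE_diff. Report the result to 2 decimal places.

SD = √18.49 = 4.30000
SEM = 4.30000*√(1 − 0.60000) ≈ 2.71956
SE_diff = √2 * SEM ≈ 3.84604
z = 3 / 3.84604 ≈ 0.78002

0.78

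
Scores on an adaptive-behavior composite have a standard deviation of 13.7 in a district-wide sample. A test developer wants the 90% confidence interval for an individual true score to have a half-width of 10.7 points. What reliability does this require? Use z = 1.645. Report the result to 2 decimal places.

0.77

SEM needed = half-width / z = 10.7/1.645 ≃ 6.5046
r = 1 − (SEM / SD)² = 1 − (6.5046 / 13.7)² ≃ 1 − 0.2254 ≃ 0.7746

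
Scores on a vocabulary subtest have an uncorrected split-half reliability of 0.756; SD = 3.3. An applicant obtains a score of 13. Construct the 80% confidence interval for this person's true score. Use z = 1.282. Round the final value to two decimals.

Spearman-Brown: r = 2(0.756) / (1 + 0.756) = 1.51200 / 1.75600 ≈ 0.86105
The standard error of measurement is 3.30000*√(1 − 0.86105) ≈ 3.30000*0.37276 ≈ 1.23012.
1.282 * SEM ≈ 1.57701
80% CI: 13 ± 1.57701 = [11.42299, 14.57701]

[11.42, 14.58]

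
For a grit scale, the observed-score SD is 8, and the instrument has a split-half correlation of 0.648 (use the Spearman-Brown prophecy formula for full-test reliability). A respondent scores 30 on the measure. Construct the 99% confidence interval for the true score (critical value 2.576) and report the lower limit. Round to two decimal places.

r_full = 2·0.648 / (1 + 0.648) ≈ 0.7864
The standard error of measurement is 8.0000*√(1 − 0.7864) ≈ 8.0000*0.4622 ≈ 3.6973.
Margin = 2.576 * 3.6973 ≈ 9.5242
Lower limit = 30 − 9.5242 ≈ 20.4758

20.48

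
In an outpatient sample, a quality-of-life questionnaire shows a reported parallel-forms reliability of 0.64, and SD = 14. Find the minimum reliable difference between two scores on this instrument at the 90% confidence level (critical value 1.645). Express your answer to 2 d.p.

19.54

SEM = 14.0000 · √(1 − 0.6400) = 14.0000 · √0.3600 ≈ 14.0000 · 0.6000 ≈ 8.4000
SE_diff = √2 · SEM ≈ 11.8794
Smallest detectable difference = 1.645·11.8794 ≈ 19.5416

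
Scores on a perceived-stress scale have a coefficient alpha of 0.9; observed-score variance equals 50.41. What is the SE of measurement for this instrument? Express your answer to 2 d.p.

2.25

SD = √50.41 ≈ 7.1000
SEM = 7.1000 * √(1 − 0.9000) = 7.1000 * √0.1000 ≈ 7.1000 * 0.3162 ≈ 2.2452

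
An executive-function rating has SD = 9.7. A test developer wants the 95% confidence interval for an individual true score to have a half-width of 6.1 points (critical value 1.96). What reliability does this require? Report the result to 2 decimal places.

Required SEM = 6.1 / 1.96 ≃ 3.1122
Required reliability = 1 − (SEM/SD)² = 1 − 0.1029 ≃ 0.8971

0.90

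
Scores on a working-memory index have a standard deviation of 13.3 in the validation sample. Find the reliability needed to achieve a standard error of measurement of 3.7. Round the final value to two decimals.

0.92

r = 1 − (SEM / SD)² = 1 − (3.70000 / 13.3)² ≃ 1 − 0.07739 ≃ 0.92261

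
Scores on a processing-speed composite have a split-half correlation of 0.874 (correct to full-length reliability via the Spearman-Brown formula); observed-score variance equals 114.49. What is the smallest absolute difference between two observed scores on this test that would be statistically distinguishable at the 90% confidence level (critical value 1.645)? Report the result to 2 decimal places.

SD = √114.49 ≈ 10.7000
Full-length reliability (Spearman-Brown) = 2(0.874)/(1+0.874) ≈ 0.9328
SEM = 10.7000×√(1 − 0.9328) ≈ 2.7745
SE_diff = SEM × √2 ≈ 2.7745 × 1.4142 ≈ 3.9237
Smallest detectable difference = 1.645×3.9237 ≈ 6.4545

6.45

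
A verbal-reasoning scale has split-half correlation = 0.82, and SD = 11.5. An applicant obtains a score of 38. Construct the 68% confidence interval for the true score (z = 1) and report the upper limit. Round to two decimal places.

41.62

Spearman-Brown: r = 2(0.82) / (1 + 0.82) = 1.64000 / 1.82000 ≈ 0.90110
SEM = 11.50000 · √(1 − 0.90110) = 11.50000 · √0.09890 ≈ 11.50000 · 0.31449 ≈ 3.61658
1 · SEM ≈ 3.61658
Upper limit = 38 + 3.61658 ≈ 41.61658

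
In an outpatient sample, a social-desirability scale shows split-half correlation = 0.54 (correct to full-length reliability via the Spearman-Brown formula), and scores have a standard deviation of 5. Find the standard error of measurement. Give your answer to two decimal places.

2.73

Full-length reliability (Spearman-Brown) = 2(0.54)/(1+0.54) ≈ 0.701
SEM = 5.000 * √(1 − 0.701) = 5.000 * √0.299 ≈ 5.000 * 0.547 ≈ 2.733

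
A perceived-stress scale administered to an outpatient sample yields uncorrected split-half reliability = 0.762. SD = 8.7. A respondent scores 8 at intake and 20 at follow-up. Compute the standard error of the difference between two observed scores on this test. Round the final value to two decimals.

r_full = 2·0.762 / (1 + 0.762) ≈ 0.86493
SEM = 8.70000 × √(1 − 0.86493) = 8.70000 × √0.13507 ≈ 8.70000 × 0.36752 ≈ 3.19746
Standard error of the difference = 3.19746·√2 ≈ 4.52189

4.52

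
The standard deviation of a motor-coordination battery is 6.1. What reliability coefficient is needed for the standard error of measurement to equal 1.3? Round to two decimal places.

0.95

r = 1 − (1.30000/6.1)² ≈ 1 − 0.04542 ≈ 0.95458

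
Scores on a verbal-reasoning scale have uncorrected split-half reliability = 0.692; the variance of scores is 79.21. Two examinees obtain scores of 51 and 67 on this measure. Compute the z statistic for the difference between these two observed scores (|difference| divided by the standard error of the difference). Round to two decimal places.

2.98

SD = √79.21 = 8.900
Spearman-Brown: r = 2(0.692) / (1 + 0.692) = 1.384 / 1.692 ≃ 0.818
SEM = 8.900*√(1 − 0.818) ≃ 3.797
Standard error of the difference = 3.797·√2 ≃ 5.370
z = 16 / 5.370 ≃ 2.979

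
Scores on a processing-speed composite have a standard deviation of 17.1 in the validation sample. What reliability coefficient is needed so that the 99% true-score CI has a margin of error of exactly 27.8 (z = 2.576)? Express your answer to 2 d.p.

0.60

SEM needed = half-width / z = 27.8/2.576 ≈ 10.79193
r = 1 − (SEM / SD)² = 1 − (10.79193 / 17.1)² ≈ 1 − 0.39830 ≈ 0.60170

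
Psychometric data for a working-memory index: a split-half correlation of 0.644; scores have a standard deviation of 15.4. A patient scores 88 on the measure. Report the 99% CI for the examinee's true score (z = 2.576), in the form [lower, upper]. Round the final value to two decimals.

Full-length reliability (Spearman-Brown) = 2(0.644)/(1+0.644) ≈ 0.783
The standard error of measurement is 15.400·√(1 − 0.783) ≈ 15.400·0.465 ≈ 7.166.
Margin = 2.576 · 7.166 ≈ 18.460
Interval: (69.540, 106.460)

[69.54, 106.46]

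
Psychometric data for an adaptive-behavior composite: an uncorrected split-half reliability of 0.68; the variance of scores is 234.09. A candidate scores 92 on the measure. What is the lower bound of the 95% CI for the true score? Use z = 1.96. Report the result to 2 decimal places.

SD = √234.09 ≈ 15.300
r_full = 2·0.68 / (1 + 0.68) ≈ 0.810
SEM = 15.300 · √(1 − 0.810) = 15.300 · √0.190 ≈ 15.300 · 0.436 ≈ 6.677
Margin = 1.96 · 6.677 ≈ 13.088
Lower limit = 92 − 13.088 ≈ 78.912

78.91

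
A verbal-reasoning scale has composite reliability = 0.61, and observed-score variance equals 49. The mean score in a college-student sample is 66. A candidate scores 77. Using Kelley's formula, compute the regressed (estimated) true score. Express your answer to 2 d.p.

Estimated true score = 0.610×77 + (1 − 0.610)×66 ≈ 72.710

72.71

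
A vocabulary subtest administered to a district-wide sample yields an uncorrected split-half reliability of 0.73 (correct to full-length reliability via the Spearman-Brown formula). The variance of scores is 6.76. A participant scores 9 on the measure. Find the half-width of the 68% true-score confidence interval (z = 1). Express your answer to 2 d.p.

1.03

σ = 6.76^(1/2) = 2.6000
r_full = 2·0.73 / (1 + 0.73) ≈ 0.8439
The standard error of measurement is 2.6000×√(1 − 0.8439) ≈ 2.6000×0.3951 ≈ 1.0271.
Margin = 1 × 1.0271 ≈ 1.0271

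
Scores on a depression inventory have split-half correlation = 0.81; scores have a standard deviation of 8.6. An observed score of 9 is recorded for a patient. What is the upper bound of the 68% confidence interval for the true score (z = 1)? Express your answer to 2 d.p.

r_full = 2·0.81 / (1 + 0.81) ≃ 0.8950
SEM = 8.6000×√(1 − 0.8950) ≃ 2.7864
Half-width = 1×2.7864 ≃ 2.7864
Upper limit = 9 + 2.7864 ≃ 11.7864

11.79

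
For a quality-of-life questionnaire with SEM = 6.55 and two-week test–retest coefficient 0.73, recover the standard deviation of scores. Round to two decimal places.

SD = 6.55 / √(1 − 0.73) ≈ 12.60548

12.61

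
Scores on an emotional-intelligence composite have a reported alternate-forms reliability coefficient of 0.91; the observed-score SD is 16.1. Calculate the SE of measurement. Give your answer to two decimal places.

4.83

The standard error of measurement is 16.100·√(1 − 0.910) ≃ 16.100·0.300 ≃ 4.830.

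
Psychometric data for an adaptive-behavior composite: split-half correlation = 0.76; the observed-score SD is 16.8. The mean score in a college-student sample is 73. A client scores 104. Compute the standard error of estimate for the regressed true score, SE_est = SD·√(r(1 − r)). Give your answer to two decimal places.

5.77

Spearman-Brown: r = 2(0.76) / (1 + 0.76) = 1.520 / 1.760 ≈ 0.864
SE_est = SD * √(r(1 − r)) = 16.800 * √0.118 ≈ 16.800 * 0.343 ≈ 5.765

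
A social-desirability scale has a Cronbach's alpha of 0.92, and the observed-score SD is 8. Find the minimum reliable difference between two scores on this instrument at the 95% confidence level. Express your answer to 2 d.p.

SEM = 8.000*√(1 − 0.920) ≃ 2.263
Standard error of the difference = 2.263·√2 ≃ 3.200
Minimum reliable difference = 1.96 * SE_diff ≃ 1.96 * 3.200 ≃ 6.272

6.27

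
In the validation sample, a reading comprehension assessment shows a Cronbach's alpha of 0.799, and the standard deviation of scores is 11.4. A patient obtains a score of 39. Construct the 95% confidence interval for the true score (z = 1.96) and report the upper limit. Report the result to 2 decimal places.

The standard error of measurement is 11.4000·√(1 − 0.7990) ≈ 11.4000·0.4483 ≈ 5.1110.
1.96 · SEM ≈ 10.0175
Upper bound: 39 + 10.0175 = 49.0175

49.02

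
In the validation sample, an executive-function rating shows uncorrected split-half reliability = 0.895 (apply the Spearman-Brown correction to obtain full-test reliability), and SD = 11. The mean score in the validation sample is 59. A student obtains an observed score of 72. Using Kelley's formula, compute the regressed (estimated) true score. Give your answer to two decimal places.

r_full = 2·0.895 / (1 + 0.895) ≈ 0.9446
T̂ = 0.9446(72) + 0.0554(59) ≈ 71.2797

71.28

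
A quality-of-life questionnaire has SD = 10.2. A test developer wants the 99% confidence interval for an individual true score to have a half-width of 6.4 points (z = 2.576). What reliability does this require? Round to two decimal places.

0.94

Required SEM = 6.4 / 2.576 ≈ 2.48447
Required reliability = 1 − (SEM/SD)² = 1 − 0.05933 ≈ 0.94067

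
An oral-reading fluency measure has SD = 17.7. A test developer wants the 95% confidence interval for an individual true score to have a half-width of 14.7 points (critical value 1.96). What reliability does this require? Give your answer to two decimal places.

0.82

Required SEM = 14.7 / 1.96 ≈ 7.5000
r = 1 − (SEM / SD)² = 1 − (7.5000 / 17.7)² ≈ 1 − 0.1795 ≈ 0.8205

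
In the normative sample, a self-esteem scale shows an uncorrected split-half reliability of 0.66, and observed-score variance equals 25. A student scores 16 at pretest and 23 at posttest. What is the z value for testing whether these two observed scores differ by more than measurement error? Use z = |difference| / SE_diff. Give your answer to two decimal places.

2.19

σ = 25^(1/2) = 5.00000
r_full = 2·0.66 / (1 + 0.66) ≈ 0.79518
SEM = 5.00000×√(1 − 0.79518) ≈ 2.26285
SE_diff = √2 × SEM ≈ 3.20015
z = |16 − 23| / 3.20015 = 7 / 3.20015 ≈ 2.18740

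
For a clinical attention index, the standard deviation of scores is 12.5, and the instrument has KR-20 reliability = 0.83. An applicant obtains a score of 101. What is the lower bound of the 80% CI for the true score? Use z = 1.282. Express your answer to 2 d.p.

SEM = 12.5000 * √(1 − 0.8300) = 12.5000 * √0.1700 ≈ 12.5000 * 0.4123 ≈ 5.1539
Half-width = 1.282*5.1539 ≈ 6.6073
Lower limit = 101 − 6.6073 ≈ 94.3927

94.39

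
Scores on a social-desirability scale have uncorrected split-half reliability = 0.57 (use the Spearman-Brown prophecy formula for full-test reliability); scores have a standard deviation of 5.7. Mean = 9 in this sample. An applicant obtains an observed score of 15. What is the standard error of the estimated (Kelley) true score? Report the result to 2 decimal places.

r_full = 2·0.57 / (1 + 0.57) ≈ 0.726
SE_est = SD * √(r(1 − r)) = 5.700 * √0.199 ≈ 5.700 * 0.446 ≈ 2.542

2.54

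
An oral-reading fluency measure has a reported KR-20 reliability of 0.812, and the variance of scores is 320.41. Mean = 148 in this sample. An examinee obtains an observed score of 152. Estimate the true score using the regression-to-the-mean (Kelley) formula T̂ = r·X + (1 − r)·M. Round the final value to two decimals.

151.25

T̂ = 0.812(152) + 0.188(148) ≈ 151.248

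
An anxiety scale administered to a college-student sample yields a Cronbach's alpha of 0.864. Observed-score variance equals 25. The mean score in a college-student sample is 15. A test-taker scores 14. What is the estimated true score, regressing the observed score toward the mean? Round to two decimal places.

14.14

Estimated true score = 0.864·14 + (1 − 0.864)·15 ≈ 14.136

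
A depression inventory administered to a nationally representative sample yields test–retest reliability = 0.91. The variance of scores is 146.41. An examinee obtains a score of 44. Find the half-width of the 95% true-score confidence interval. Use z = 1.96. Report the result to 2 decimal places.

σ = 146.41^(1/2) = 12.1000
SEM = 12.1000 · √(1 − 0.9100) = 12.1000 · √0.0900 ≈ 12.1000 · 0.3000 ≈ 3.6300
1.96 · SEM ≈ 7.1148

7.11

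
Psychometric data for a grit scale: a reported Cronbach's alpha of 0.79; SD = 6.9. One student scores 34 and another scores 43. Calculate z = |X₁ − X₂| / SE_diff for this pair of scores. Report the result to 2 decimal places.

SEM = 6.900 · √(1 − 0.790) = 6.900 · √0.210 ≈ 6.900 · 0.458 ≈ 3.162
SE_diff = SEM · √2 ≈ 3.162 · 1.414 ≈ 4.472
z = 9 / 4.472 ≈ 2.013

2.01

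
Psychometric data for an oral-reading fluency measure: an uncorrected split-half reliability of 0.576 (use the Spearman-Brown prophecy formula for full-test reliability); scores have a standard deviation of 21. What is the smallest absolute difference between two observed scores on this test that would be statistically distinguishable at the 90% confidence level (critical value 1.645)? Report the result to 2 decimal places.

r_full = 2·0.576 / (1 + 0.576) ≈ 0.731
The standard error of measurement is 21.000×√(1 − 0.731) ≈ 21.000×0.519 ≈ 10.892.
SE_diff = √2 × SEM ≈ 15.404
Smallest detectable difference = 1.645×15.404 ≈ 25.340

25.34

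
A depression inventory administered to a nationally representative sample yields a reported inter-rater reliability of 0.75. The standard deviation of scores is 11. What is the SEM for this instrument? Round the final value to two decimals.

The standard error of measurement is 11.000*√(1 − 0.750) ≈ 11.000*0.500 ≈ 5.500.

5.50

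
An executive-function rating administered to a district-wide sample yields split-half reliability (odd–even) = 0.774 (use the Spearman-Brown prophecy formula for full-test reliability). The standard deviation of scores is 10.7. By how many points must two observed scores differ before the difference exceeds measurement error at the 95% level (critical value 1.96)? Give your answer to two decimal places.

10.59

Spearman-Brown: r = 2(0.774) / (1 + 0.774) = 1.548 / 1.774 ≃ 0.873
SEM = 10.700 · √(1 − 0.873) = 10.700 · √0.127 ≃ 10.700 · 0.357 ≃ 3.819
SE_diff = SEM · √2 ≃ 3.819 · 1.414 ≃ 5.401
Smallest detectable difference = 1.96·5.401 ≃ 10.586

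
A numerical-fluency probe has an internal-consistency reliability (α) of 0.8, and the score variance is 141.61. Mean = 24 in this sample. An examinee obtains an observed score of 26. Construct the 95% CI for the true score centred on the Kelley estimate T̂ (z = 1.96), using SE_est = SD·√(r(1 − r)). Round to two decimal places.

[16.27, 34.93]

SD = √141.61 ≈ 11.9000
Estimated true score = 0.8000*26 + (1 − 0.8000)*24 ≈ 25.6000
SE_est = SD * √(r(1 − r)) = 11.9000 * √0.1600 ≈ 11.9000 * 0.4000 ≈ 4.7600
95% CI: 25.6000 ± 9.3296 ≈ (16.2704, 34.9296)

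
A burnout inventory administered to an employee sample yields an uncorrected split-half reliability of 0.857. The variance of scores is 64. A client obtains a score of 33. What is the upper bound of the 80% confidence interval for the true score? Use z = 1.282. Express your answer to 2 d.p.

SD = √64 = 8.0000
r_full = 2·0.857 / (1 + 0.857) ≈ 0.9230
The standard error of measurement is 8.0000×√(1 − 0.9230) ≈ 8.0000×0.2775 ≈ 2.2200.
Margin = 1.282 × 2.2200 ≈ 2.8460
Upper bound: 33 + 2.8460 = 35.8460

35.85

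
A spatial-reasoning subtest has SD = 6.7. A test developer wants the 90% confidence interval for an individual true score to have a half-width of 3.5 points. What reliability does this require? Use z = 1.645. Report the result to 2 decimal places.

Required SEM = 3.5 / 1.645 ≈ 2.128
r = 1 − (2.128/6.7)² ≈ 1 − 0.101 ≈ 0.899

0.90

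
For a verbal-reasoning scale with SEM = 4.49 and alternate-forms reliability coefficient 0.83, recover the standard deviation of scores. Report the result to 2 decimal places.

10.89

SD = SEM / √(1 − r) = 4.49 / √0.170 ≈ 4.49 / 0.412 ≈ 10.890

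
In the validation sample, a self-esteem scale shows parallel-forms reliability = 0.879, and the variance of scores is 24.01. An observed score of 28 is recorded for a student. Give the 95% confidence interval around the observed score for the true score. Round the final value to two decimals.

σ = 24.01^(1/2) = 4.9000
The standard error of measurement is 4.9000×√(1 − 0.8790) ≃ 4.9000×0.3479 ≃ 1.7045.
Half-width = 1.96×1.7045 ≃ 3.3408
CI = 28 ± 3.3408 → [24.6592, 31.3408]

[24.66, 31.34]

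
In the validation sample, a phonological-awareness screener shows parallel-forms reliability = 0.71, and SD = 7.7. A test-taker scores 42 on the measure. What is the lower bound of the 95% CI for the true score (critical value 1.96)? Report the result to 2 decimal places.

SEM = 7.7000·√(1 − 0.7100) ≃ 4.1466
Half-width = 1.96·4.1466 ≃ 8.1273
Lower limit = 42 − 8.1273 ≃ 33.8727

33.87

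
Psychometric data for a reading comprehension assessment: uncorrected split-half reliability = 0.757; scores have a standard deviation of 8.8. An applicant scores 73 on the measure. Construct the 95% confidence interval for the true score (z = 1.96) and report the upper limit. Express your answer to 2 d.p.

79.41

Spearman-Brown: r = 2(0.757) / (1 + 0.757) = 1.5140 / 1.7570 ≈ 0.8617
SEM = 8.8000 * √(1 − 0.8617) = 8.8000 * √0.1383 ≈ 8.8000 * 0.3719 ≈ 3.2727
Margin = 1.96 * 3.2727 ≈ 6.4144
Upper bound: 73 + 6.4144 = 79.4144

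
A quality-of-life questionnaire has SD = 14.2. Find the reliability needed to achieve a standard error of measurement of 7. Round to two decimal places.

Required reliability = 1 − (SEM/SD)² = 1 − 0.2430 ≈ 0.7570

0.76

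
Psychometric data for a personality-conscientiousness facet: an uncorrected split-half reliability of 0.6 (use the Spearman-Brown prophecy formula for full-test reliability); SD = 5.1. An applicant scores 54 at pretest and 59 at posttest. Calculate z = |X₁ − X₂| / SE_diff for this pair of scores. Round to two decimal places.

r_full = 2·0.6 / (1 + 0.6) ≃ 0.7500
SEM = 5.1000·√(1 − 0.7500) ≃ 2.5500
SE_diff = √2 · SEM ≃ 3.6062
z = 5 / 3.6062 ≃ 1.3865

1.39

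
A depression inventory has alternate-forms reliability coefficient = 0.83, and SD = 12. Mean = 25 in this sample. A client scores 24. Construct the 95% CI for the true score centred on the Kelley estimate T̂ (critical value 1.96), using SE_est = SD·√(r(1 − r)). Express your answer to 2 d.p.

[15.34, 33.00]

T̂ = 0.8300(24) + 0.1700(25) ≃ 24.1700
SE_est = SD · √(r(1 − r)) = 12.0000 · √0.1411 ≃ 12.0000 · 0.3756 ≃ 4.5076
CI = 24.1700 ± 1.96 · 4.5076 → [15.3351, 33.0049]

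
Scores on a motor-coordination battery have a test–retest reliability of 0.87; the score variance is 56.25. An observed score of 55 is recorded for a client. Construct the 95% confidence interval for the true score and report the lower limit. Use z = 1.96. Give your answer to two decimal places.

49.70

SD = √56.25 ≃ 7.500
SEM = 7.500 * √(1 − 0.870) = 7.500 * √0.130 ≃ 7.500 * 0.361 ≃ 2.704
Margin = 1.96 * 2.704 ≃ 5.300
Lower bound: 55 − 5.300 = 49.700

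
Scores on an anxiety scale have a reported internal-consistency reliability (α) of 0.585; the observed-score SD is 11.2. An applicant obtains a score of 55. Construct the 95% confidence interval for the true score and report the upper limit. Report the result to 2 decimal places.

69.14

SEM = 11.2000 × √(1 − 0.5850) = 11.2000 × √0.4150 ≃ 11.2000 × 0.6442 ≃ 7.2151
Margin = 1.96 × 7.2151 ≃ 14.1416
Upper limit = 55 + 14.1416 ≃ 69.1416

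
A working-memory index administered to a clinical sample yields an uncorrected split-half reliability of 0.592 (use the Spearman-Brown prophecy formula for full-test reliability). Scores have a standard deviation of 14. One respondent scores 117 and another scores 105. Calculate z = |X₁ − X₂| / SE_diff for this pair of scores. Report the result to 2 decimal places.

1.20

Spearman-Brown: r = 2(0.592) / (1 + 0.592) = 1.18400 / 1.59200 ≈ 0.74372
SEM = 14.00000 · √(1 − 0.74372) = 14.00000 · √0.25628 ≈ 14.00000 · 0.50624 ≈ 7.08739
SE_diff = SEM · √2 ≈ 7.08739 · 1.41421 ≈ 10.02309
z = |117 − 105| / 10.02309 = 12 / 10.02309 ≈ 1.19724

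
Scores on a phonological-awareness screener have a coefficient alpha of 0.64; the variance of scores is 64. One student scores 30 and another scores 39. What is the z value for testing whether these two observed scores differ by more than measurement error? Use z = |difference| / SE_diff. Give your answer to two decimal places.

1.33

SD = √64 = 8.000
SEM = 8.000 × √(1 − 0.640) = 8.000 × √0.360 ≈ 8.000 × 0.600 ≈ 4.800
SE_diff = √2 × SEM ≈ 6.788
z = 9 / 6.788 ≈ 1.326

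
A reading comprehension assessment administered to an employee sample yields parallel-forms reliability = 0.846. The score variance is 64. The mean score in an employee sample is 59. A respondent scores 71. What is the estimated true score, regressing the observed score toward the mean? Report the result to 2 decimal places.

T̂ = r·X + (1 − r)·M = 0.8460×71 + 0.1540×59 = 60.0660 + 9.0860 ≈ 69.1520

69.15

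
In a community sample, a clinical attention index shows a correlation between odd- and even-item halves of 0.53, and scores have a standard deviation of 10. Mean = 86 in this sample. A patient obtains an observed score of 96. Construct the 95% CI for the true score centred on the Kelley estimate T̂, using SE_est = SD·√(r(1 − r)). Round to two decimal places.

[83.89, 101.97]

Spearman-Brown: r = 2(0.53) / (1 + 0.53) = 1.06000 / 1.53000 ≈ 0.69281
T̂ = r·X + (1 − r)·M = 0.69281*96 + 0.30719*86 ≈ 66.50980 + 26.41830 ≈ 92.92810
SE_est = SD * √(r(1 − r)) = 10.00000 * √0.21282 ≈ 10.00000 * 0.46133 ≈ 4.61329
CI = 92.92810 ± 1.96 * 4.61329 → [83.88606, 101.97015]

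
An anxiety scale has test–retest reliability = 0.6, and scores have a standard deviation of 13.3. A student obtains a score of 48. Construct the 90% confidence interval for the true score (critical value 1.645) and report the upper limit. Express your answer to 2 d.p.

61.84

SEM = 13.30000×√(1 − 0.60000) ≈ 8.41166
Half-width = 1.645×8.41166 ≈ 13.83718
Upper bound: 48 + 13.83718 = 61.83718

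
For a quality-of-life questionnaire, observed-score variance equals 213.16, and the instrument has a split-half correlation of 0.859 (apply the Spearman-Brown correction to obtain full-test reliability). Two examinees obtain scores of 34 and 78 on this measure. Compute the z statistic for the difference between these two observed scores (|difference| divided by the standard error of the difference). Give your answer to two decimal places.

7.74

SD = √213.16 ≈ 14.60000
r_full = 2·0.859 / (1 + 0.859) ≈ 0.92415
SEM = 14.60000 * √(1 − 0.92415) = 14.60000 * √0.07585 ≈ 14.60000 * 0.27540 ≈ 4.02089
SE_diff = SEM * √2 ≈ 4.02089 * 1.41421 ≈ 5.68640
z = 44 / 5.68640 ≈ 7.73775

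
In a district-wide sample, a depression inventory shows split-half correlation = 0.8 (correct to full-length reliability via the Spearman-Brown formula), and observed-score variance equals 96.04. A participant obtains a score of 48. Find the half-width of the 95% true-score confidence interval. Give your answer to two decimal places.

6.40

σ = 96.04^(1/2) = 9.80000
Spearman-Brown: r = 2(0.8) / (1 + 0.8) = 1.60000 / 1.80000 ≈ 0.88889
SEM = 9.80000×√(1 − 0.88889) ≈ 3.26667
Half-width = 1.96×3.26667 ≈ 6.40267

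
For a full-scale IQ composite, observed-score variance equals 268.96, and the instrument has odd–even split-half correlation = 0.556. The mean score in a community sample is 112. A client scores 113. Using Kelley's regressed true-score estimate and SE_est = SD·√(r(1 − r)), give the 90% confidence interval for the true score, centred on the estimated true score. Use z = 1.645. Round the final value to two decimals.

SD = √268.96 = 16.400
r_full = 2·0.556 / (1 + 0.556) ≃ 0.715
T̂ = r·X + (1 − r)·M = 0.715·113 + 0.285·112 ≃ 80.756 + 31.959 ≃ 112.715
SE_est = SD · √(r(1 − r)) = 16.400 · √0.204 ≃ 16.400 · 0.452 ≃ 7.406
90% CI: 112.715 ± 12.183 ≃ (100.532, 124.897)

[100.53, 124.90]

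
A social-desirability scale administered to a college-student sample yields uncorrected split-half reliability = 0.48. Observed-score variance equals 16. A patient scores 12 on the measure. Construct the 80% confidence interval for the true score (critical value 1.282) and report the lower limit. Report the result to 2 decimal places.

8.96

SD = √16 = 4.0000
Spearman-Brown: r = 2(0.48) / (1 + 0.48) = 0.9600 / 1.4800 ≈ 0.6486
SEM = 4.0000 · √(1 − 0.6486) = 4.0000 · √0.3514 ≈ 4.0000 · 0.5927 ≈ 2.3710
1.282 · SEM ≈ 3.0396
Lower limit = 12 − 3.0396 ≈ 8.9604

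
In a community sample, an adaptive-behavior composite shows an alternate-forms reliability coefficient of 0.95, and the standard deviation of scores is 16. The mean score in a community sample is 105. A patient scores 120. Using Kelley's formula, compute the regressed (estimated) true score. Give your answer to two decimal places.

T̂ = r·X + (1 − r)·M = 0.9500×120 + 0.0500×105 = 114.0000 + 5.2500 ≃ 119.2500

119.25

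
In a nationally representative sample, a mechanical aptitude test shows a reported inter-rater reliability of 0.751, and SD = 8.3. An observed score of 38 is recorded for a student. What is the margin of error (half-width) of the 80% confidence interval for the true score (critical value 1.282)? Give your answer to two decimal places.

SEM = 8.3000·√(1 − 0.7510) ≈ 4.1417
Half-width = 1.282·4.1417 ≈ 5.3096

5.31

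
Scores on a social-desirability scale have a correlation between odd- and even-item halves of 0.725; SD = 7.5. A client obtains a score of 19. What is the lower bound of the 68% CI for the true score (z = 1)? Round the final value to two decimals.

Full-length reliability (Spearman-Brown) = 2(0.725)/(1+0.725) ≃ 0.841
The standard error of measurement is 7.500·√(1 − 0.841) ≃ 7.500·0.399 ≃ 2.995.
1 · SEM ≃ 2.995
Lower limit = 19 − 2.995 ≃ 16.005

16.01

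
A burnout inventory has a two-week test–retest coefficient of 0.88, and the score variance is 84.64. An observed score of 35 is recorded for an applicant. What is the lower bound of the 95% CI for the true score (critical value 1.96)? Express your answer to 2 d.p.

28.75

SD = √84.64 ≈ 9.200
The standard error of measurement is 9.200×√(1 − 0.880) ≈ 9.200×0.346 ≈ 3.187.
1.96 × SEM ≈ 6.246
Lower limit = 35 − 6.246 ≈ 28.754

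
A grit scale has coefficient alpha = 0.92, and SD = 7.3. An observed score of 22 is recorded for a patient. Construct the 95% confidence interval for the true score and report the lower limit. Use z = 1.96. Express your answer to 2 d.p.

SEM = 7.300*√(1 − 0.920) ≃ 2.065
Margin = 1.96 * 2.065 ≃ 4.047
Lower limit = 22 − 4.047 ≃ 17.953

17.95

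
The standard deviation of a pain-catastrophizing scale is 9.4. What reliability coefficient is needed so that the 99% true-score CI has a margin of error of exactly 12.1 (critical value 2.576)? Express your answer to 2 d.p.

0.75

Required SEM = 12.1 / 2.576 ≈ 4.697
r = 1 − (4.697/9.4)² ≈ 1 − 0.250 ≈ 0.750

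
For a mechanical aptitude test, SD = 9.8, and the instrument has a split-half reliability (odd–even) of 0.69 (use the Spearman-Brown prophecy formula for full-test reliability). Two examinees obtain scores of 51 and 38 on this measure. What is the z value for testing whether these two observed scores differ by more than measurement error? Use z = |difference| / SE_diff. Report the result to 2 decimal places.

2.19

Spearman-Brown: r = 2(0.69) / (1 + 0.69) = 1.3800 / 1.6900 ≈ 0.8166
The standard error of measurement is 9.8000×√(1 − 0.8166) ≈ 9.8000×0.4283 ≈ 4.1972.
Standard error of the difference = 4.1972·√2 ≈ 5.9358
z = |51 − 38| / 5.9358 = 13 / 5.9358 ≈ 2.1901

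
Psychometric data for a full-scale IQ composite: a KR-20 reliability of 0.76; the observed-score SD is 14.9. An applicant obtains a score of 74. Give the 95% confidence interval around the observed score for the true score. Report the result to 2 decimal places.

SEM = 14.900·√(1 − 0.760) ≃ 7.299
Half-width = 1.96·7.299 ≃ 14.307
95% CI: 74 ± 14.307 = [59.693, 88.307]

[59.69, 88.31]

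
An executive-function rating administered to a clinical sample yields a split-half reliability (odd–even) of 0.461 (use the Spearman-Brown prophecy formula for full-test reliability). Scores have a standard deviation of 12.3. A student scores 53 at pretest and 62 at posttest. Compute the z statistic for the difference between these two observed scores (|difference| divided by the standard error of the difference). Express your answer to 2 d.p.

0.85

r_full = 2·0.461 / (1 + 0.461) ≈ 0.63107
SEM = 12.30000×√(1 − 0.63107) ≈ 7.47093
SE_diff = √2 × SEM ≈ 10.56548
z = |53 − 62| / 10.56548 = 9 / 10.56548 ≈ 0.85183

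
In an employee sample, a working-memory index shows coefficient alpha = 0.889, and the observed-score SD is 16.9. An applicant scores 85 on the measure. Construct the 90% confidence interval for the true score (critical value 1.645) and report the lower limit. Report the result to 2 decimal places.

75.74

SEM = 16.9000 × √(1 − 0.8890) = 16.9000 × √0.1110 ≈ 16.9000 × 0.3332 ≈ 5.6305
1.645 × SEM ≈ 9.2622
Lower limit = 85 − 9.2622 ≈ 75.7378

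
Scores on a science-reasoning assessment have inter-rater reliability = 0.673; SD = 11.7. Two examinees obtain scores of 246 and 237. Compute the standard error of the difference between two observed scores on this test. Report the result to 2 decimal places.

SEM = 11.7000 × √(1 − 0.6730) = 11.7000 × √0.3270 ≈ 11.7000 × 0.5718 ≈ 6.6905
SE_diff = SEM × √2 ≈ 6.6905 × 1.4142 ≈ 9.4618

9.46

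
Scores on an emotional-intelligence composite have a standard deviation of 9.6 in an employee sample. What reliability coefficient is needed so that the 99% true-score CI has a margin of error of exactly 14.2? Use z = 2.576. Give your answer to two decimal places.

Required SEM = 14.2 / 2.576 ≈ 5.512
r = 1 − (SEM / SD)² = 1 − (5.512 / 9.6)² ≈ 1 − 0.330 ≈ 0.670

0.67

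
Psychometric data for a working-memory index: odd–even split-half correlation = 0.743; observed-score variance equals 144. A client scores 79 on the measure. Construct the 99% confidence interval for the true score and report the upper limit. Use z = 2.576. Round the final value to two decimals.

90.87

σ = 144^(1/2) = 12.0000
r_full = 2·0.743 / (1 + 0.743) ≈ 0.8526
SEM = 12.0000 * √(1 − 0.8526) = 12.0000 * √0.1474 ≈ 12.0000 * 0.3840 ≈ 4.6079
Half-width = 2.576*4.6079 ≈ 11.8698
Upper limit = 79 + 11.8698 ≈ 90.8698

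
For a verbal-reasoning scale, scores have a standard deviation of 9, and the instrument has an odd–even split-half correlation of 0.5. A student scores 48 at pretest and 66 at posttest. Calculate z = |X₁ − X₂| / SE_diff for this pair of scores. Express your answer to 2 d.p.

2.45

r_full = 2·0.5 / (1 + 0.5) ≈ 0.667
SEM = 9.000 · √(1 − 0.667) = 9.000 · √0.333 ≈ 9.000 · 0.577 ≈ 5.196
SE_diff = SEM · √2 ≈ 5.196 · 1.414 ≈ 7.348
z = 18 / 7.348 ≈ 2.449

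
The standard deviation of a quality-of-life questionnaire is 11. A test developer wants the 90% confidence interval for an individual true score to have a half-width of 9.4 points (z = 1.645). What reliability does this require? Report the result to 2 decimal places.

Required SEM = 9.4 / 1.645 ≈ 5.714
r = 1 − (5.714/11)² ≈ 1 − 0.270 ≈ 0.730

0.73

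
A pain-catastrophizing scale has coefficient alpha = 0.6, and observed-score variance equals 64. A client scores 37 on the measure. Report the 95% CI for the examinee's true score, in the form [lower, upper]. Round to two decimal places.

SD = √64 = 8.0000
SEM = 8.0000 * √(1 − 0.6000) = 8.0000 * √0.4000 ≈ 8.0000 * 0.6325 ≈ 5.0596
Half-width = 1.96*5.0596 ≈ 9.9169
95% CI: 37 ± 9.9169 = [27.0831, 46.9169]

[27.08, 46.92]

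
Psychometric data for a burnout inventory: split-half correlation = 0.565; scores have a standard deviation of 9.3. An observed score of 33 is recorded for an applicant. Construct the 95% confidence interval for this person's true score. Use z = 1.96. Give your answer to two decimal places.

r_full = 2·0.565 / (1 + 0.565) ≈ 0.7220
SEM = 9.3000 * √(1 − 0.7220) = 9.3000 * √0.2780 ≈ 9.3000 * 0.5272 ≈ 4.9031
Margin = 1.96 * 4.9031 ≈ 9.6101
95% CI: 33 ± 9.6101 = [23.3899, 42.6101]

[23.39, 42.61]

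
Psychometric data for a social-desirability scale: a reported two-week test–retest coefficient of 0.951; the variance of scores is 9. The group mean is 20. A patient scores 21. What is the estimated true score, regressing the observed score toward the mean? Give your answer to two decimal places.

20.95

Estimated true score = 0.951×21 + (1 − 0.951)×20 ≃ 20.951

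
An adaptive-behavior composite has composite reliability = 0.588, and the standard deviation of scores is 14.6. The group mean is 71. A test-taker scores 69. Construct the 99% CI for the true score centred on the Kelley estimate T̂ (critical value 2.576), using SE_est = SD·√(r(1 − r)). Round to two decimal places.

[51.31, 88.34]

Estimated true score = 0.588×69 + (1 − 0.588)×71 ≈ 69.824
SE_est = 14.600·√[r(1 − r)] ≈ 7.186
99% CI: 69.824 ± 18.511 ≈ (51.313, 88.335)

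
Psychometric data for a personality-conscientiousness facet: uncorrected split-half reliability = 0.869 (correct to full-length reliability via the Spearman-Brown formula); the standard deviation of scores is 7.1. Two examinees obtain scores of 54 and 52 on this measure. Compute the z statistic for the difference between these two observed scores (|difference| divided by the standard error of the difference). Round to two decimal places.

r_full = 2·0.869 / (1 + 0.869) ≃ 0.930
SEM = 7.100 · √(1 − 0.930) = 7.100 · √0.070 ≃ 7.100 · 0.265 ≃ 1.880
SE_diff = SEM · √2 ≃ 1.880 · 1.414 ≃ 2.658
z = |54 − 52| / 2.658 = 2 / 2.658 ≃ 0.752

0.75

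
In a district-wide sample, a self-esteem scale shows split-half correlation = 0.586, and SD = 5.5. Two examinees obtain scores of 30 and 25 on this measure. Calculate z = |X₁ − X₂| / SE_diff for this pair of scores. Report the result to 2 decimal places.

1.26

Full-length reliability (Spearman-Brown) = 2(0.586)/(1+0.586) ≈ 0.739
SEM = 5.500×√(1 − 0.739) ≈ 2.810
SE_diff = √2 × SEM ≈ 3.974
z = |30 − 25| / 3.974 = 5 / 3.974 ≈ 1.258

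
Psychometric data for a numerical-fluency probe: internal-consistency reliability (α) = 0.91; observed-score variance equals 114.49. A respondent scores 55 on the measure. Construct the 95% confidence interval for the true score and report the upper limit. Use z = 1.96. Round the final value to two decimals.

61.29

SD = √114.49 = 10.7000
The standard error of measurement is 10.7000*√(1 − 0.9100) ≈ 10.7000*0.3000 ≈ 3.2100.
1.96 * SEM ≈ 6.2916
Upper limit = 55 + 6.2916 ≈ 61.2916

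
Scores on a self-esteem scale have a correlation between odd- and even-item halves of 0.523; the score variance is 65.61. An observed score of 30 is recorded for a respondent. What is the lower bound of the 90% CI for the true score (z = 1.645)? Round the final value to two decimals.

22.54

σ = 65.61^(1/2) = 8.10000
r_full = 2·0.523 / (1 + 0.523) ≃ 0.68680
SEM = 8.10000 × √(1 − 0.68680) = 8.10000 × √0.31320 ≃ 8.10000 × 0.55964 ≃ 4.53309
1.645 × SEM ≃ 7.45693
Lower limit = 30 − 7.45693 ≃ 22.54307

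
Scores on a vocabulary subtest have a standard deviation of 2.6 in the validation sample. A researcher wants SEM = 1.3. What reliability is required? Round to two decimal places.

0.75

r = 1 − (SEM / SD)² = 1 − (1.30000 / 2.6)² ≃ 1 − 0.25000 ≃ 0.75000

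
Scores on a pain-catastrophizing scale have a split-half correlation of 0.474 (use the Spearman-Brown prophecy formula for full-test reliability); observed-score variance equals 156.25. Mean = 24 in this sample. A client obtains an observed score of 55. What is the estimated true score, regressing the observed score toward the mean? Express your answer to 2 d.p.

43.94

Spearman-Brown: r = 2(0.474) / (1 + 0.474) = 0.94800 / 1.47400 ≈ 0.64315
T̂ = 0.64315(55) + 0.35685(24) ≈ 43.93758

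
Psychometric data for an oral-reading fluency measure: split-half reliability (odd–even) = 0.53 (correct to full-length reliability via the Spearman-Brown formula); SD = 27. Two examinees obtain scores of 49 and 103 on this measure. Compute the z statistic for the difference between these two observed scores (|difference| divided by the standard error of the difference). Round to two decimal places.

r_full = 2·0.53 / (1 + 0.53) ≈ 0.6928
SEM = 27.0000·√(1 − 0.6928) ≈ 14.9647
SE_diff = √2 · SEM ≈ 21.1632
z = 54 / 21.1632 ≈ 2.5516

2.55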